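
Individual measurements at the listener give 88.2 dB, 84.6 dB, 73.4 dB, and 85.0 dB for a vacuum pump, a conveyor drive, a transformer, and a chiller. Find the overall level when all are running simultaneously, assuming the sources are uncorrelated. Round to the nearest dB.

91 dB

For uncorrelated sources the intensities add, so convert each level to linear form, sum, and take 10·log₁₀ of the total.
Σ 10^(L/10) = 10^(88.2/10) + 10^(84.6/10) + 10^(73.4/10) + 10^(85.0/10) = 1.287e+09.
L_total = 10·log₁₀(1.287e+09) = 91.10 dB.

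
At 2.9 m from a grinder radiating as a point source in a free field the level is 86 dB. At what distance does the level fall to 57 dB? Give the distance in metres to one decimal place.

The 29.0 dB drop corresponds to a distance ratio of 10^(29.0/20) for a point source.
r₂ = 2.9·10^((86−57)/20) = 2.9·10^(29.0/20) = 81.73 m.

81.7 m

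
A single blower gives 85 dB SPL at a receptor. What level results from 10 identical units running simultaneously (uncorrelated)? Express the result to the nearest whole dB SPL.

L_total = L₁ + 10·log₁₀ N for N identical incoherent sources.
L_total = 85 + 10·log₁₀(10) = 85 + 10.000 = 95.00 dB SPL.

95 dB SPL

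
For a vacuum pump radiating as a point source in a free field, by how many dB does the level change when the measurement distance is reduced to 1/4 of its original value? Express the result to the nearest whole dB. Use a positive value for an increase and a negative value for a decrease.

Point-source spreading: ΔL = −20·log₁₀(r₂/r₁).
ΔL = −20·log₁₀(0.25) = +12.04 dB.

+12 dB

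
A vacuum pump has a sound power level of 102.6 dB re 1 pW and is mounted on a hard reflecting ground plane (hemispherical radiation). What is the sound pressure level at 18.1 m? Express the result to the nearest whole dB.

69 dB

The power spreads over a hemisphere of area 2π·r², so L_p = L_w − 10·log₁₀(2π·r²).
2π·r² = 2058 m², 10·log₁₀ of that is 33.135 dB.
L_p = 102.6 − 33.135 = 69.46 dB.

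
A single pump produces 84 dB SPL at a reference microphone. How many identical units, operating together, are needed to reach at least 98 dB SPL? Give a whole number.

26

Need L₁ + 10·log₁₀ N ≥ 98, i.e. log₁₀ N ≥ 1.40.
N ≥ 10^(14.0/10) = 25.119, so N = 26.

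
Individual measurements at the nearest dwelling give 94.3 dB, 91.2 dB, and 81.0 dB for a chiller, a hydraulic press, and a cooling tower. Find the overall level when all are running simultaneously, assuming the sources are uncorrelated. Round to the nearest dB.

96 dB

Incoherent sources combine by intensity addition: L_total = 10·log₁₀(Σ 10^(L_i/10)).
Σ 10^(L/10) = 10^(94.3/10) + 10^(91.2/10) + 10^(81.0/10) = 4.136e+09.
L_total = 10·log₁₀(4.136e+09) = 96.17 dB.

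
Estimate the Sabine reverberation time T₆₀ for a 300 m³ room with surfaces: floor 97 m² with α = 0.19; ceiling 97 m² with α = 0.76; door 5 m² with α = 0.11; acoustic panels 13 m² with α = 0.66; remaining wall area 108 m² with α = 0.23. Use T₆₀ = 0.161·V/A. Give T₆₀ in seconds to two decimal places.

Total absorption A = 97·0.19 + 97·0.76 + 5·0.11 + 13·0.66 + 108·0.23 = 126.12 m² sabins.
T₆₀ = 0.161·V/A = 0.161·300/126.12 = 0.383 s.

0.38 s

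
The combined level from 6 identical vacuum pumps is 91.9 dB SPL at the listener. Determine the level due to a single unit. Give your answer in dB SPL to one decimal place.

84.1 dB SPL

For N identical incoherent sources L_total = L₁ + 10·log₁₀ N, so L₁ = 91.9 − 10·log₁₀(6) = 91.9 − 7.782.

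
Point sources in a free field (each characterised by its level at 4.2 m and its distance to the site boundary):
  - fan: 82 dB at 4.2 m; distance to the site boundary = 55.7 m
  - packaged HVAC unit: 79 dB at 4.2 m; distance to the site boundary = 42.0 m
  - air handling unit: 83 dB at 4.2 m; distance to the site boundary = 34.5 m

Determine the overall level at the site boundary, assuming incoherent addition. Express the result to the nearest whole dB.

67 dB

First find each source's level at the receiver (point-source: −20·log₁₀(r/r_ref)), then combine on an intensity basis.
fan: 82 − 20·log₁₀(55.7/4.2) = 82 − 22.45 = 59.55 dB.
packaged HVAC unit: 79 − 20·log₁₀(42.0/4.2) = 79 − 20.00 = 59.00 dB.
air handling unit: 83 − 20·log₁₀(34.5/4.2) = 83 − 18.29 = 64.71 dB.
Σ 10^(L/10) = 4.653e+06 → L_total = 10·log₁₀(4.653e+06) = 66.68 dB.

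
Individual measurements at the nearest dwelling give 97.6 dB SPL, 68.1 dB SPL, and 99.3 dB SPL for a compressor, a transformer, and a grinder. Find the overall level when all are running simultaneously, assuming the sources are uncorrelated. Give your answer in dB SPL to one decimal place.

101.5 dB SPL

Incoherent sources combine by intensity addition: L_total = 10·log₁₀(Σ 10^(L_i/10)).
Σ 10^(L/10) = 10^(97.6/10) + 10^(68.1/10) + 10^(99.3/10) = 1.427e+10.
L_total = 10·log₁₀(1.427e+10) = 101.54 dB SPL.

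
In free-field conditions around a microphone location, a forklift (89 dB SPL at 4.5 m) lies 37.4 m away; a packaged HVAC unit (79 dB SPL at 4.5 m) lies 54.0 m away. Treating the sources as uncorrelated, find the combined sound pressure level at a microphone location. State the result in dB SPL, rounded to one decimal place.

Propagate each source to the receiver with L = L_ref − 20·log₁₀(r/r_ref), then add intensities.
forklift: 89 − 20·log₁₀(37.4/4.5) = 89 − 18.39 = 70.61 dB SPL.
packaged HVAC unit: 79 − 20·log₁₀(54.0/4.5) = 79 − 21.58 = 57.42 dB SPL.
Σ 10^(L/10) = 1.205e+07 → L_total = 10·log₁₀(1.205e+07) = 70.81 dB SPL.

70.8 dB SPL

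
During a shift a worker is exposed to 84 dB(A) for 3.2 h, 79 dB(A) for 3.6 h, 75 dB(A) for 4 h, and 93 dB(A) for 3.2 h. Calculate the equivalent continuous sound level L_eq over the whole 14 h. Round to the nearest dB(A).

87 dB(A)

L_eq = 10·log₁₀[(1/T)·Σ tᵢ·10^(Lᵢ/10)] with T = 14 h.
Σ tᵢ·10^(Lᵢ/10) = 3.2·10^(84/10) + 3.6·10^(79/10) + 4·10^(75/10) + 3.2·10^(93/10) = 7.601e+09.
L_eq = 10·log₁₀(7.601e+09/14) = 87.35 dB(A).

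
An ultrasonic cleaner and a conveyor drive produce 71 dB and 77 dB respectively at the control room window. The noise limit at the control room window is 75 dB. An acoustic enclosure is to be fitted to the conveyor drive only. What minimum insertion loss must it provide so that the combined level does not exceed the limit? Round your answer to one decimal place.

Fixed contribution from the other source: Σ 10^(L/10) = 10^(71/10) = 1.259e+07 (71.00 dB).
To meet 75 dB overall, the treated conveyor drive may contribute at most 10^(75/10) − 1.259e+07 = 1.903e+07, i.e. 72.80 dB.
So the conveyor drive must be reduced from 77 to 72.80 dB: IL = 4.20 dB.

4.2 dB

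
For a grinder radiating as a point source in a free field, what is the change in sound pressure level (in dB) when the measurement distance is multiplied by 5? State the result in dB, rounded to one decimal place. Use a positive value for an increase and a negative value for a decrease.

Point-source spreading: ΔL = −20·log₁₀(r₂/r₁).
ΔL = −20·log₁₀(5) = -13.98 dB.

-14.0 dB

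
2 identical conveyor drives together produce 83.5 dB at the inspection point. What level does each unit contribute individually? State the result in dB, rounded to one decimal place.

80.5 dB

Dividing the total intensity by 2 lowers the level by 10·log₁₀ 2 = 3.010 dB: L₁ = 83.5 − 3.010.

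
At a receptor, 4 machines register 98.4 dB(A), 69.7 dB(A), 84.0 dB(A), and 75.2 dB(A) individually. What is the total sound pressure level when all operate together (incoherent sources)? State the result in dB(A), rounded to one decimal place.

Incoherent sources combine by intensity addition: L_total = 10·log₁₀(Σ 10^(L_i/10)).
Σ 10^(L/10) = 10^(98.4/10) + 10^(69.7/10) + 10^(84.0/10) + 10^(75.2/10) = 7.212e+09.
L_total = 10·log₁₀(7.212e+09) = 98.58 dB(A).

98.6 dB(A)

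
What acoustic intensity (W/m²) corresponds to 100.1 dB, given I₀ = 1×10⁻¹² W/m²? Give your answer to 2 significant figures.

0.010 W/m²

I = I₀·10^(L/10) = 10⁻¹² × 10^(100.1/10) = 10^(-1.990).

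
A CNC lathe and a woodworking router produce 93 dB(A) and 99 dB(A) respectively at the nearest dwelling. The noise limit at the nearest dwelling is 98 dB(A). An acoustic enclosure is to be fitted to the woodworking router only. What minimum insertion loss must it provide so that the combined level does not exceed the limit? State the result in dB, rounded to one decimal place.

The untreated sources together contribute 10^(93/10) = 1.995e+09, i.e. 93.00 dB(A).
The limit corresponds to 10^(98/10) = 6.310e+09; subtracting the fixed part leaves 4.314e+09 for the woodworking router, i.e. 96.35 dB(A).
Required insertion loss = 99 − 96.35 = 2.65 dB.

2.7 dB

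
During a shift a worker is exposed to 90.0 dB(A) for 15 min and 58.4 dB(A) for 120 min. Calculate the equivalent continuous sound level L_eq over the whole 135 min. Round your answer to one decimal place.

L_eq = 10·log₁₀[(1/T)·Σ tᵢ·10^(Lᵢ/10)] with T = 135 min.
Σ tᵢ·10^(Lᵢ/10) = 15·10^(90.0/10) + 120·10^(58.4/10) = 1.508e+10.
L_eq = 10·log₁₀(1.508e+10/135) = 80.48 dB(A).

80.5 dB(A)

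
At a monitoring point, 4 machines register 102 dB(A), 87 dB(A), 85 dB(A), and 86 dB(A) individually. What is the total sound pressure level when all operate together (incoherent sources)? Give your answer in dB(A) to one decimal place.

102.3 dB(A)

For uncorrelated sources the intensities add, so convert each level to linear form, sum, and take 10·log₁₀ of the total.
Σ 10^(L/10) = 10^(102/10) + 10^(87/10) + 10^(85/10) + 10^(86/10) = 1.706e+10.
L_total = 10·log₁₀(1.706e+10) = 102.32 dB(A).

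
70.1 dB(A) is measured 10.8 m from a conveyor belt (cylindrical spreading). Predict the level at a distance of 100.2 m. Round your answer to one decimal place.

Line-source attenuation: ΔL = 10·log₁₀(r₂/r₁) = 10·log₁₀(100.2/10.8) = 9.674 dB.
L₂ = 70.1 − 10·log₁₀(100.2/10.8) = 70.1 − 9.674 = 60.43 dB(A).

60.4 dB(A)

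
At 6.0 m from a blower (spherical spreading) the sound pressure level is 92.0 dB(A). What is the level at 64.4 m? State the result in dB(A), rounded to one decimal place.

71.4 dB(A)

Spherical spreading from a point source gives a 20·log₁₀(r₂/r₁) drop.
L₂ = 92.0 − 20·log₁₀(64.4/6.0) = 92.0 − 20.615 = 71.39 dB(A).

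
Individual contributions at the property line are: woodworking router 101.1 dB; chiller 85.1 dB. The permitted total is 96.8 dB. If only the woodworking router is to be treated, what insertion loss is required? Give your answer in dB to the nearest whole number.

Fixed contribution from the other source: Σ 10^(L/10) = 10^(85.1/10) = 3.236e+08 (85.10 dB).
The limit corresponds to 10^(96.8/10) = 4.786e+09; subtracting the fixed part leaves 4.463e+09 for the woodworking router, i.e. 96.50 dB.
Required insertion loss = 101.1 − 96.50 = 4.60 dB.

5 dB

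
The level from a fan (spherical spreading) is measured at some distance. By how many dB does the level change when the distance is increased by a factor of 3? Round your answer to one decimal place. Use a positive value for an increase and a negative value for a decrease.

-9.5 dB

With spherical spreading the level changes by −20·log₁₀(r₂/r₁).
ΔL = −20·log₁₀(3) = -9.54 dB.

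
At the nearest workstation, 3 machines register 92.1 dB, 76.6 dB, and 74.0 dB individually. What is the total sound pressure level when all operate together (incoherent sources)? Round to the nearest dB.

Incoherent sources combine by intensity addition: L_total = 10·log₁₀(Σ 10^(L_i/10)).
Σ 10^(L/10) = 10^(92.1/10) + 10^(76.6/10) + 10^(74.0/10) = 1.693e+09.
L_total = 10·log₁₀(1.693e+09) = 92.29 dB.

92 dB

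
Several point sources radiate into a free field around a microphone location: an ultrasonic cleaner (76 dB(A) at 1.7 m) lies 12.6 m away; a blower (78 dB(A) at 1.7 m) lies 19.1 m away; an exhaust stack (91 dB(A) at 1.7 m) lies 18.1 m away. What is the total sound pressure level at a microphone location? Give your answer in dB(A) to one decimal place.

70.9 dB(A)

Propagate each source to the receiver with L = L_ref − 20·log₁₀(r/r_ref), then add intensities.
ultrasonic cleaner: 76 − 20·log₁₀(12.6/1.7) = 76 − 17.40 = 58.60 dB(A).
blower: 78 − 20·log₁₀(19.1/1.7) = 78 − 21.01 = 56.99 dB(A).
exhaust stack: 91 − 20·log₁₀(18.1/1.7) = 91 − 20.54 = 70.46 dB(A).
Σ 10^(L/10) = 1.233e+07 → L_total = 10·log₁₀(1.233e+07) = 70.91 dB(A).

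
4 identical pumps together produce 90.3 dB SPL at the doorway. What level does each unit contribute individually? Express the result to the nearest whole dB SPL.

4 equal contributions raise the level by 10·log₁₀ 4 = 6.021 dB, so each unit alone gives 90.3 − 6.021.

84 dB SPL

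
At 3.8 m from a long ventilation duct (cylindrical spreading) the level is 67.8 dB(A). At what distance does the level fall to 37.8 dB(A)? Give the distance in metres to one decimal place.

3800.0 m

The 30.0 dB drop corresponds to a distance ratio of 10^(30.0/10) for a line source.
r₂ = 3.8·10^((67.8−37.8)/10) = 3.8·10^(30.0/10) = 3800.00 m.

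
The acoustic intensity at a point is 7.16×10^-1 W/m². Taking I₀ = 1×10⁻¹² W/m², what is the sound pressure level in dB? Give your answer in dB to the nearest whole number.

L = 10·log₁₀(I/I₀) = 10·log₁₀(7.16×10^-1/10⁻¹²) = 10·log₁₀(7.16×10^11).
L = 10·(0.8549 + 11) = 118.55 dB.

119 dB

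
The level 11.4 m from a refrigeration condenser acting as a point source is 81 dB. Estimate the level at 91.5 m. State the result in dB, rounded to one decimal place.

62.9 dB

Spherical spreading from a point source gives a 20·log₁₀(r₂/r₁) drop.
L₂ = 81 − 20·log₁₀(91.5/11.4) = 81 − 18.090 = 62.91 dB.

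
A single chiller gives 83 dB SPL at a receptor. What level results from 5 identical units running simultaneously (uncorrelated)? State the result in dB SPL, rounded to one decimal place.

90.0 dB SPL

With 5 equal, uncorrelated contributions the intensity is 5× that of one unit, giving a rise of 10·log₁₀ 5.
L_total = 83 + 10·log₁₀(5) = 83 + 6.990 = 89.99 dB SPL.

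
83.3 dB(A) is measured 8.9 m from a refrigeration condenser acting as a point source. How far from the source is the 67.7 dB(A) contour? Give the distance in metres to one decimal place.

53.6 m

The 15.6 dB drop corresponds to a distance ratio of 10^(15.6/20) for a point source.
r₂ = 8.9·10^((83.3−67.7)/20) = 8.9·10^(15.6/20) = 53.63 m.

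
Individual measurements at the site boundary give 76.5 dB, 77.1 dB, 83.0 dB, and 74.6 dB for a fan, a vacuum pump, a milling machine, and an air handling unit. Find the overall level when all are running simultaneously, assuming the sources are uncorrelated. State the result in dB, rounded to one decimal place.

Incoherent sources combine by intensity addition: L_total = 10·log₁₀(Σ 10^(L_i/10)).
Σ 10^(L/10) = 10^(76.5/10) + 10^(77.1/10) + 10^(83.0/10) + 10^(74.6/10) = 3.243e+08.
L_total = 10·log₁₀(3.243e+08) = 85.11 dB.

85.1 dB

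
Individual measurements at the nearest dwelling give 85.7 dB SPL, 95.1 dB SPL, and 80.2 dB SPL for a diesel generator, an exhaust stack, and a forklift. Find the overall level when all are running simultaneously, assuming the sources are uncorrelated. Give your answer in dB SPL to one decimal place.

95.7 dB SPL

Incoherent sources combine by intensity addition: L_total = 10·log₁₀(Σ 10^(L_i/10)).
Σ 10^(L/10) = 10^(85.7/10) + 10^(95.1/10) + 10^(80.2/10) = 3.712e+09.
L_total = 10·log₁₀(3.712e+09) = 95.70 dB SPL.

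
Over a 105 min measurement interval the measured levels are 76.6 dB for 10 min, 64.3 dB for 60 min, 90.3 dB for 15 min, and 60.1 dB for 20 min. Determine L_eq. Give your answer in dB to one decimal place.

82.0 dB

The energy average is taken in the linear domain: L_eq = 10·log₁₀[(Σ tᵢ·10^(Lᵢ/10))/T], T = 105 min.
Σ tᵢ·10^(Lᵢ/10) = 10·10^(76.6/10) + 60·10^(64.3/10) + 15·10^(90.3/10) + 20·10^(60.1/10) = 1.671e+10.
L_eq = 10·log₁₀(1.671e+10/105) = 82.02 dB.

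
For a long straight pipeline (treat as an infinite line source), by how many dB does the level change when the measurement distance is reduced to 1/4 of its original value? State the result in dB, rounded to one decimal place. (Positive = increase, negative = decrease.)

+6.0 dB

A line source loses 3 dB per doubling of distance; generally ΔL = −10·log₁₀(r₂/r₁).
ΔL = −10·log₁₀(0.25) = +6.02 dB.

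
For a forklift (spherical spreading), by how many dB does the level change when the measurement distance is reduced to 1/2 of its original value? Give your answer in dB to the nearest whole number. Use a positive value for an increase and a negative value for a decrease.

+6 dB

Point-source spreading: ΔL = −20·log₁₀(r₂/r₁).
ΔL = −20·log₁₀(0.5) = +6.02 dB.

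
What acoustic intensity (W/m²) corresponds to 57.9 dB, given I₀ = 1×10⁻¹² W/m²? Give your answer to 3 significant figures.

I/I₀ = 10^(57.9/10) = 6.166e+05, so I = 6.166e+05 × 10⁻¹² W/m².

6.17e-07 W/m²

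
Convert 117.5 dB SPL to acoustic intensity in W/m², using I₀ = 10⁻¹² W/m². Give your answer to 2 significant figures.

0.56 W/m²

L = 10·log₁₀(I/I₀) ⇒ I = I₀·10^(L/10) = 10⁻¹² × 10^11.75.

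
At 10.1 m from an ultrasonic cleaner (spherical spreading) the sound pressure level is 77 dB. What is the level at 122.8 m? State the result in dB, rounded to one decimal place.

For a point source, L₂ = L₁ − 20·log₁₀(r₂/r₁).
L₂ = 77 − 20·log₁₀(122.8/10.1) = 77 − 21.698 = 55.30 dB.

55.3 dB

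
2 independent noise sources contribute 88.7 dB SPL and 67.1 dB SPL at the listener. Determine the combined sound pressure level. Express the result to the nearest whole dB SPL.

89 dB SPL

Incoherent sources combine by intensity addition: L_total = 10·log₁₀(Σ 10^(L_i/10)).
Σ 10^(L/10) = 10^(88.7/10) + 10^(67.1/10) = 7.464e+08.
L_total = 10·log₁₀(7.464e+08) = 88.73 dB SPL.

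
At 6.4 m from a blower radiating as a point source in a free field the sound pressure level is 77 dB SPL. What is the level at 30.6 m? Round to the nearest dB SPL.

63 dB SPL

Spherical spreading from a point source gives a 20·log₁₀(r₂/r₁) drop.
L₂ = 77 − 20·log₁₀(30.6/6.4) = 77 − 13.591 = 63.41 dB SPL.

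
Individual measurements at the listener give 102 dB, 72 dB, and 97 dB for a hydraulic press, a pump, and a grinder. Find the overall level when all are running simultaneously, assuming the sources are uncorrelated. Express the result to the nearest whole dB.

For uncorrelated sources the intensities add, so convert each level to linear form, sum, and take 10·log₁₀ of the total.
Σ 10^(L/10) = 10^(102/10) + 10^(72/10) + 10^(97/10) = 2.088e+10.
L_total = 10·log₁₀(2.088e+10) = 103.20 dB.

103 dB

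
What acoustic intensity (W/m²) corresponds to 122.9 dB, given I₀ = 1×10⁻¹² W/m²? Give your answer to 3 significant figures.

L = 10·log₁₀(I/I₀) ⇒ I = I₀·10^(L/10) = 10⁻¹² × 10^12.29.

1.95 W/m²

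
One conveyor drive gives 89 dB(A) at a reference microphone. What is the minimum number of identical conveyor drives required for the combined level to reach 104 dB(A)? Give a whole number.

The shortfall is 104 − 89 = 15.0 dB, and N units add 10·log₁₀ N, so need 10·log₁₀ N ≥ 15.0.
N ≥ 10^(15.0/10) = 31.623, so N = 32.

32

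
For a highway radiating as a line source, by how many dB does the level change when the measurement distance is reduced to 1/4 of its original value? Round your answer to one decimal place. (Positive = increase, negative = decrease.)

With cylindrical spreading the level changes by −10·log₁₀(r₂/r₁).
ΔL = −10·log₁₀(0.25) = +6.02 dB.

+6.0 dB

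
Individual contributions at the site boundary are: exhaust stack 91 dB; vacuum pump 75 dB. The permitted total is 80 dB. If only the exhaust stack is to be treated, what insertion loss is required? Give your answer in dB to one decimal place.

The untreated sources together contribute 10^(75/10) = 3.162e+07, i.e. 75.00 dB.
The limit corresponds to 10^(80/10) = 1.000e+08; subtracting the fixed part leaves 6.838e+07 for the exhaust stack, i.e. 78.35 dB.
So the exhaust stack must be reduced from 91 to 78.35 dB: IL = 12.65 dB.

12.7 dB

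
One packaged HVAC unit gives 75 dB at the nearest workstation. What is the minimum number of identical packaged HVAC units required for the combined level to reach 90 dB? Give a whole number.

N identical sources give L₁ + 10·log₁₀ N, so require 10·log₁₀ N ≥ 90 − 75 = 15.0 dB.
N ≥ 10^(15.0/10) = 31.623, so N = 32.

32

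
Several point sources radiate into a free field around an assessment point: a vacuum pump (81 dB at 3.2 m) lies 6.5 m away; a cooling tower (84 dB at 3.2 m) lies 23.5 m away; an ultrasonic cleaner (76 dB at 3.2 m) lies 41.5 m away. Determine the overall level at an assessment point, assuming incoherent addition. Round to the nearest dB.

Apply inverse-square spreading to bring every level to the receiver, then sum 10^(L/10).
vacuum pump: 81 − 20·log₁₀(6.5/3.2) = 81 − 6.16 = 74.84 dB.
cooling tower: 84 − 20·log₁₀(23.5/3.2) = 84 − 17.32 = 66.68 dB.
ultrasonic cleaner: 76 − 20·log₁₀(41.5/3.2) = 76 − 22.26 = 53.74 dB.
Σ 10^(L/10) = 3.541e+07 → L_total = 10·log₁₀(3.541e+07) = 75.49 dB.

75 dB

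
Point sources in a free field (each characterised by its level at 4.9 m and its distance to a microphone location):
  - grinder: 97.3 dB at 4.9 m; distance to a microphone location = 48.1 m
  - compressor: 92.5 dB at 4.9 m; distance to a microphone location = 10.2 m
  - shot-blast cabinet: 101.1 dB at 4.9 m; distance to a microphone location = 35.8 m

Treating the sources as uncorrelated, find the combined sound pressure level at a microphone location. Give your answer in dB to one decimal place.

88.5 dB

First find each source's level at the receiver (point-source: −20·log₁₀(r/r_ref)), then combine on an intensity basis.
grinder: 97.3 − 20·log₁₀(48.1/4.9) = 97.3 − 19.84 = 77.46 dB.
compressor: 92.5 − 20·log₁₀(10.2/4.9) = 92.5 − 6.37 = 86.13 dB.
shot-blast cabinet: 101.1 − 20·log₁₀(35.8/4.9) = 101.1 − 17.27 = 83.83 dB.
Σ 10^(L/10) = 7.075e+08 → L_total = 10·log₁₀(7.075e+08) = 88.50 dB.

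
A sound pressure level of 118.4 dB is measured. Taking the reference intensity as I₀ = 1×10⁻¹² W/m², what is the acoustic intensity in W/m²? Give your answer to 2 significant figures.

0.69 W/m²

L = 10·log₁₀(I/I₀) ⇒ I = I₀·10^(L/10) = 10⁻¹² × 10^11.84.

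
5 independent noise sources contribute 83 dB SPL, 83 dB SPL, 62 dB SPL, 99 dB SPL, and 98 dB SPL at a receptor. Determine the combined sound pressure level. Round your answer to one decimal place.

Incoherent sources combine by intensity addition: L_total = 10·log₁₀(Σ 10^(L_i/10)).
Σ 10^(L/10) = 10^(83/10) + 10^(83/10) + 10^(62/10) + 10^(99/10) + 10^(98/10) = 1.465e+10.
L_total = 10·log₁₀(1.465e+10) = 101.66 dB SPL.

101.7 dB SPL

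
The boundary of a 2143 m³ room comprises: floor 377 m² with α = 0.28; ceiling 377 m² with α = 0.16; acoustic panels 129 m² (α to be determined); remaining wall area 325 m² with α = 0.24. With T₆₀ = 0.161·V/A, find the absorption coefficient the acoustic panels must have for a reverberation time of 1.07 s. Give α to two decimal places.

0.61

From T₆₀ = 0.161·V/A, the target T₆₀ = 1.07 s needs A = 0.161·2143/1.07 = 322.45 m².
Absorption from the other surfaces = 377·0.28 + 377·0.16 + 325·0.24 = 243.88 m², so the acoustic panels must supply 78.57 m² over 129 m².
α = 78.57/129 = 0.609.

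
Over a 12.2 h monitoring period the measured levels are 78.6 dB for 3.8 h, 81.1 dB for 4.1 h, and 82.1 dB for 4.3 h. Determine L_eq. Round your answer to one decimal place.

80.9 dB

L_eq = 10·log₁₀[(1/T)·Σ tᵢ·10^(Lᵢ/10)] with T = 12.2 h.
Σ tᵢ·10^(Lᵢ/10) = 3.8·10^(78.6/10) + 4.1·10^(81.1/10) + 4.3·10^(82.1/10) = 1.501e+09.
L_eq = 10·log₁₀(1.501e+09/12.2) = 80.90 dB.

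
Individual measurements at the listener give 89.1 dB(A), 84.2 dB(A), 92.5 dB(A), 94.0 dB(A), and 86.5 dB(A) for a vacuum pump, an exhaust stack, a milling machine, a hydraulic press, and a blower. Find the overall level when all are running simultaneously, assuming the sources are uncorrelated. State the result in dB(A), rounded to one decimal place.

For uncorrelated sources the intensities add, so convert each level to linear form, sum, and take 10·log₁₀ of the total.
Σ 10^(L/10) = 10^(89.1/10) + 10^(84.2/10) + 10^(92.5/10) + 10^(94.0/10) + 10^(86.5/10) = 5.813e+09.
L_total = 10·log₁₀(5.813e+09) = 97.64 dB(A).

97.6 dB(A)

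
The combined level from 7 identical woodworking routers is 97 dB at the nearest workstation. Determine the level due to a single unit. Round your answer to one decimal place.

For N identical incoherent sources L_total = L₁ + 10·log₁₀ N, so L₁ = 97 − 10·log₁₀(7) = 97 − 8.451.

88.5 dB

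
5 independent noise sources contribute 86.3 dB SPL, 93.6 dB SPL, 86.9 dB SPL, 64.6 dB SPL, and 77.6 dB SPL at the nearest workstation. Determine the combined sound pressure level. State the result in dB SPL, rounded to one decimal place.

95.1 dB SPL

Incoherent sources combine by intensity addition: L_total = 10·log₁₀(Σ 10^(L_i/10)).
Σ 10^(L/10) = 10^(86.3/10) + 10^(93.6/10) + 10^(86.9/10) + 10^(64.6/10) + 10^(77.6/10) = 3.268e+09.
L_total = 10·log₁₀(3.268e+09) = 95.14 dB SPL.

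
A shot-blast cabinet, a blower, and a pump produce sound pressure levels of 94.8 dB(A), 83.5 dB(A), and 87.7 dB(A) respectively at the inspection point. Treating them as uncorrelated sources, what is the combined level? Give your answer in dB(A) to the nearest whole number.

96 dB(A)

For uncorrelated sources the intensities add, so convert each level to linear form, sum, and take 10·log₁₀ of the total.
Σ 10^(L/10) = 10^(94.8/10) + 10^(83.5/10) + 10^(87.7/10) = 3.833e+09.
L_total = 10·log₁₀(3.833e+09) = 95.84 dB(A).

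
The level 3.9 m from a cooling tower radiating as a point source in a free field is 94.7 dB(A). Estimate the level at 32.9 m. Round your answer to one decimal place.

Spherical spreading from a point source gives a 20·log₁₀(r₂/r₁) drop.
L₂ = 94.7 − 20·log₁₀(32.9/3.9) = 94.7 − 18.523 = 76.18 dB(A).

76.2 dB(A)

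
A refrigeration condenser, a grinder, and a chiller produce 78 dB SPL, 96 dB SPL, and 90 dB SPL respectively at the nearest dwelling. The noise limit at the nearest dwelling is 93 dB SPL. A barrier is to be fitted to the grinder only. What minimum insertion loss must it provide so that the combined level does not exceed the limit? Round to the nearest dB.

6 dB

The untreated sources together contribute 10^(78/10) + 10^(90/10) = 1.063e+09, i.e. 90.27 dB SPL.
The limit corresponds to 10^(93/10) = 1.995e+09; subtracting the fixed part leaves 9.322e+08 for the grinder, i.e. 89.69 dB SPL.
Required insertion loss = 96 − 89.69 = 6.31 dB.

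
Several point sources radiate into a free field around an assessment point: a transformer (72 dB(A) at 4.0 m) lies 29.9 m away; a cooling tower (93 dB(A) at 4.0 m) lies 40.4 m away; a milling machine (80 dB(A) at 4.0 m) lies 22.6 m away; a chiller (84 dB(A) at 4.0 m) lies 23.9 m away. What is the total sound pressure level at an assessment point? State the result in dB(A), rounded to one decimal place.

74.8 dB(A)

Apply inverse-square spreading to bring every level to the receiver, then sum 10^(L/10).
transformer: 72 − 20·log₁₀(29.9/4.0) = 72 − 17.47 = 54.53 dB(A).
cooling tower: 93 − 20·log₁₀(40.4/4.0) = 93 − 20.09 = 72.91 dB(A).
milling machine: 80 − 20·log₁₀(22.6/4.0) = 80 − 15.04 = 64.96 dB(A).
chiller: 84 − 20·log₁₀(23.9/4.0) = 84 − 15.53 = 68.47 dB(A).
Σ 10^(L/10) = 3.001e+07 → L_total = 10·log₁₀(3.001e+07) = 74.77 dB(A).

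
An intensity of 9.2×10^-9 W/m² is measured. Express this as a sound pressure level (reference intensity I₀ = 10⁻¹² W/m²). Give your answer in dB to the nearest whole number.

Dividing by I₀ shifts the exponent by 12: I/I₀ = 9.2×10^3.
L = 10·(0.9638 + 3) = 39.64 dB.

40 dB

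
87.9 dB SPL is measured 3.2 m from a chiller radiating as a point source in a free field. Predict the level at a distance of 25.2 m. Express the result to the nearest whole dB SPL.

70 dB SPL

Point-source attenuation: ΔL = 20·log₁₀(r₂/r₁) = 20·log₁₀(25.2/3.2) = 17.925 dB.
L₂ = 87.9 − 20·log₁₀(25.2/3.2) = 87.9 − 17.925 = 69.97 dB SPL.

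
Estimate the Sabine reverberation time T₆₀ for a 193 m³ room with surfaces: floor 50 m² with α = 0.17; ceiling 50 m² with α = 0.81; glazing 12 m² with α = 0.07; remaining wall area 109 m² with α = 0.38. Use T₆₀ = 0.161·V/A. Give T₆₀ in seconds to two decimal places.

A = Σ Sᵢαᵢ = 50·0.17 + 50·0.81 + 12·0.07 + 109·0.38 = 91.26 m².
T₆₀ = 0.161·V/A = 0.161·193/91.26 = 0.340 s.

0.34 s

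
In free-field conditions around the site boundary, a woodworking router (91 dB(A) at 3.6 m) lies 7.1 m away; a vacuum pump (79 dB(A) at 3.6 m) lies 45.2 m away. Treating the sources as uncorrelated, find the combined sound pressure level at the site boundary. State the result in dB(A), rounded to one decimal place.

85.1 dB(A)

Propagate each source to the receiver with L = L_ref − 20·log₁₀(r/r_ref), then add intensities.
woodworking router: 91 − 20·log₁₀(7.1/3.6) = 91 − 5.90 = 85.10 dB(A).
vacuum pump: 79 − 20·log₁₀(45.2/3.6) = 79 − 21.98 = 57.02 dB(A).
Σ 10^(L/10) = 3.242e+08 → L_total = 10·log₁₀(3.242e+08) = 85.11 dB(A).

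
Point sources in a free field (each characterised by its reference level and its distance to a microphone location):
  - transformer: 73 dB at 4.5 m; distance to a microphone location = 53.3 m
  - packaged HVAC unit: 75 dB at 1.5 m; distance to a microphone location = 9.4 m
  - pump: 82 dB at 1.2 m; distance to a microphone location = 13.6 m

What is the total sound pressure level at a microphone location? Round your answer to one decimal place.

Apply inverse-square spreading to bring every level to the receiver, then sum 10^(L/10).
transformer: 73 − 20·log₁₀(53.3/4.5) = 73 − 21.47 = 51.53 dB.
packaged HVAC unit: 75 − 20·log₁₀(9.4/1.5) = 75 − 15.94 = 59.06 dB.
pump: 82 − 20·log₁₀(13.6/1.2) = 82 − 21.09 = 60.91 dB.
Σ 10^(L/10) = 2.181e+06 → L_total = 10·log₁₀(2.181e+06) = 63.39 dB.

63.4 dB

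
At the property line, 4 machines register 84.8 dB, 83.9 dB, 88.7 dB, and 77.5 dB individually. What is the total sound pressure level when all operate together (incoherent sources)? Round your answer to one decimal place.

For uncorrelated sources the intensities add, so convert each level to linear form, sum, and take 10·log₁₀ of the total.
Σ 10^(L/10) = 10^(84.8/10) + 10^(83.9/10) + 10^(88.7/10) + 10^(77.5/10) = 1.345e+09.
L_total = 10·log₁₀(1.345e+09) = 91.29 dB.

91.3 dB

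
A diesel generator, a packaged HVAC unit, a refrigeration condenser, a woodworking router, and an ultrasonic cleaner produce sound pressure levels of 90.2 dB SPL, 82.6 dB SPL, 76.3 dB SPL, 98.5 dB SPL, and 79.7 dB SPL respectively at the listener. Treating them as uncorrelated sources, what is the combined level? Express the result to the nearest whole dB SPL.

99 dB SPL

For uncorrelated sources the intensities add, so convert each level to linear form, sum, and take 10·log₁₀ of the total.
Σ 10^(L/10) = 10^(90.2/10) + 10^(82.6/10) + 10^(76.3/10) + 10^(98.5/10) + 10^(79.7/10) = 8.445e+09.
L_total = 10·log₁₀(8.445e+09) = 99.27 dB SPL.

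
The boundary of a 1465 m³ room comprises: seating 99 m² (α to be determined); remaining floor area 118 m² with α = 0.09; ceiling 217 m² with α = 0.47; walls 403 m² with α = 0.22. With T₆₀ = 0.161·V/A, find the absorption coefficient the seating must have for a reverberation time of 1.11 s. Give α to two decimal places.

0.11

From T₆₀ = 0.161·V/A, the target T₆₀ = 1.11 s needs A = 0.161·1465/1.11 = 212.49 m².
Absorption from the other surfaces = 118·0.09 + 217·0.47 + 403·0.22 = 201.27 m², so the seating must supply 11.22 m² over 99 m².
α = 11.22/99 = 0.113.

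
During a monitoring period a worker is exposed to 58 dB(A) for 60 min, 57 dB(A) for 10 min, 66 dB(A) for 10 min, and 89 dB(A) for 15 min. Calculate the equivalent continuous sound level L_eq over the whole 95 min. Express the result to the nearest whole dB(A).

81 dB(A)

The energy average is taken in the linear domain: L_eq = 10·log₁₀[(Σ tᵢ·10^(Lᵢ/10))/T], T = 95 min.
Σ tᵢ·10^(Lᵢ/10) = 60·10^(58/10) + 10·10^(57/10) + 10·10^(66/10) + 15·10^(89/10) = 1.200e+10.
L_eq = 10·log₁₀(1.200e+10/95) = 81.01 dB(A).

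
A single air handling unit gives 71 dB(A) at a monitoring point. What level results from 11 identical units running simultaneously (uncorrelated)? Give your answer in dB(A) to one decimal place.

81.4 dB(A)

L_total = L₁ + 10·log₁₀ N for N identical incoherent sources.
L_total = 71 + 10·log₁₀(11) = 71 + 10.414 = 81.41 dB(A).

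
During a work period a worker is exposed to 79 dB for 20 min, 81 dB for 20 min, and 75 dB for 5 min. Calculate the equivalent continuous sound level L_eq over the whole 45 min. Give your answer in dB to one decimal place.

79.8 dB

The energy average is taken in the linear domain: L_eq = 10·log₁₀[(Σ tᵢ·10^(Lᵢ/10))/T], T = 45 min.
Σ tᵢ·10^(Lᵢ/10) = 20·10^(79/10) + 20·10^(81/10) + 5·10^(75/10) = 4.265e+09.
L_eq = 10·log₁₀(4.265e+09/45) = 79.77 dB.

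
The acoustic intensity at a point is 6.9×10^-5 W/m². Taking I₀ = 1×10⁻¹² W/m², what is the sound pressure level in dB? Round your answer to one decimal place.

78.4 dB

I/I₀ = 6.9×10^-5/10⁻¹² = 6.9×10^7, and L = 10·log₁₀(I/I₀).
L = 10·(0.8388 + 7) = 78.39 dB.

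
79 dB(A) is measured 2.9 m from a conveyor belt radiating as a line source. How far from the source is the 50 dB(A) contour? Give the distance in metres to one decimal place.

The 29.0 dB drop corresponds to a distance ratio of 10^(29.0/10) for a line source.
r₂ = 2.9·10^((79−50)/10) = 2.9·10^(29.0/10) = 2303.55 m.

2303.6 m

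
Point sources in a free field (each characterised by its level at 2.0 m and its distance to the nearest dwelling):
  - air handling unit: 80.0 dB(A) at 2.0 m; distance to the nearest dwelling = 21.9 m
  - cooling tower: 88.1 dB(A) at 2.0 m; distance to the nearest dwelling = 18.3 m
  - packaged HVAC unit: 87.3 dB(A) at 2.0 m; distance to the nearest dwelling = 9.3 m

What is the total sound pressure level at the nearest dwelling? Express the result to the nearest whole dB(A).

75 dB(A)

First find each source's level at the receiver (point-source: −20·log₁₀(r/r_ref)), then combine on an intensity basis.
air handling unit: 80.0 − 20·log₁₀(21.9/2.0) = 80.0 − 20.79 = 59.21 dB(A).
cooling tower: 88.1 − 20·log₁₀(18.3/2.0) = 88.1 − 19.23 = 68.87 dB(A).
packaged HVAC unit: 87.3 − 20·log₁₀(9.3/2.0) = 87.3 − 13.35 = 73.95 dB(A).
Σ 10^(L/10) = 3.338e+07 → L_total = 10·log₁₀(3.338e+07) = 75.24 dB(A).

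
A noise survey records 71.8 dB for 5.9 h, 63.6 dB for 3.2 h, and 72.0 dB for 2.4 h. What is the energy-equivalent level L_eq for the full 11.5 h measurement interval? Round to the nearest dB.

Weight each interval's intensity by its duration and average over T = 11.5 h:
Σ tᵢ·10^(Lᵢ/10) = 5.9·10^(71.8/10) + 3.2·10^(63.6/10) + 2.4·10^(72.0/10) = 1.347e+08.
L_eq = 10·log₁₀(1.347e+08/11.5) = 70.69 dB.

71 dB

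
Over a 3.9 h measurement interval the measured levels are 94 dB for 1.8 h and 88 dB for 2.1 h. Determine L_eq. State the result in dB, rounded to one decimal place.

Weight each interval's intensity by its duration and average over T = 3.9 h:
Σ tᵢ·10^(Lᵢ/10) = 1.8·10^(94/10) + 2.1·10^(88/10) = 5.846e+09.
L_eq = 10·log₁₀(5.846e+09/3.9) = 91.76 dB.

91.8 dB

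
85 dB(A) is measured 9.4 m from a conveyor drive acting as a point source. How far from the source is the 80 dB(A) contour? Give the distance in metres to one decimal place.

16.7 m

Point-source spreading drops the level by 20·log₁₀(r₂/r₁); inverting, r₂/r₁ = 10^(ΔL/20).
r₂ = 9.4·10^((85−80)/20) = 9.4·10^(5.0/20) = 16.72 m.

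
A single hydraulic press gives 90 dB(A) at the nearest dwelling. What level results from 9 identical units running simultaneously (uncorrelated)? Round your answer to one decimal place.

99.5 dB(A)

With 9 equal, uncorrelated contributions the intensity is 9× that of one unit, giving a rise of 10·log₁₀ 9.
L_total = 90 + 10·log₁₀(9) = 90 + 9.542 = 99.54 dB(A).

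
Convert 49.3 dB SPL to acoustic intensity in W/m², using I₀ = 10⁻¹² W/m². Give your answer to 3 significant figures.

I/I₀ = 10^(49.3/10) = 8.511e+04, so I = 8.511e+04 × 10⁻¹² W/m².

8.51e-08 W/m²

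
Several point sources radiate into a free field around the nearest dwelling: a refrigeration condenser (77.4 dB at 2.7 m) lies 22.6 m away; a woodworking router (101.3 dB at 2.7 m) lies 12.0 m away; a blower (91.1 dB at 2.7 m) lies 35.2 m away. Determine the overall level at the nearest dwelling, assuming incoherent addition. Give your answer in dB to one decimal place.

First find each source's level at the receiver (point-source: −20·log₁₀(r/r_ref)), then combine on an intensity basis.
refrigeration condenser: 77.4 − 20·log₁₀(22.6/2.7) = 77.4 − 18.45 = 58.95 dB.
woodworking router: 101.3 − 20·log₁₀(12.0/2.7) = 101.3 − 12.96 = 88.34 dB.
blower: 91.1 − 20·log₁₀(35.2/2.7) = 91.1 − 22.30 = 68.80 dB.
Σ 10^(L/10) = 6.913e+08 → L_total = 10·log₁₀(6.913e+08) = 88.40 dB.

88.4 dB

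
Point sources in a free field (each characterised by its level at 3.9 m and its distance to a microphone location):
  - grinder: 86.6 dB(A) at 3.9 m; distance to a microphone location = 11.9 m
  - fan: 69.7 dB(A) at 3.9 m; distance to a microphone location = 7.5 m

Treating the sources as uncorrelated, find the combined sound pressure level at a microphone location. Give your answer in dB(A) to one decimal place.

77.1 dB(A)

Apply inverse-square spreading to bring every level to the receiver, then sum 10^(L/10).
grinder: 86.6 − 20·log₁₀(11.9/3.9) = 86.6 − 9.69 = 76.91 dB(A).
fan: 69.7 − 20·log₁₀(7.5/3.9) = 69.7 − 5.68 = 64.02 dB(A).
Σ 10^(L/10) = 5.162e+07 → L_total = 10·log₁₀(5.162e+07) = 77.13 dB(A).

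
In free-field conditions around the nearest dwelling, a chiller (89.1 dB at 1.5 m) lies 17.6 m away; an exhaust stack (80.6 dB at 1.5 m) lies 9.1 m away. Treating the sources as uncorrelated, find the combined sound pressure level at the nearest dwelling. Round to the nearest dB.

Apply inverse-square spreading to bring every level to the receiver, then sum 10^(L/10).
chiller: 89.1 − 20·log₁₀(17.6/1.5) = 89.1 − 21.39 = 67.71 dB.
exhaust stack: 80.6 − 20·log₁₀(9.1/1.5) = 80.6 − 15.66 = 64.94 dB.
Σ 10^(L/10) = 9.024e+06 → L_total = 10·log₁₀(9.024e+06) = 69.55 dB.

70 dB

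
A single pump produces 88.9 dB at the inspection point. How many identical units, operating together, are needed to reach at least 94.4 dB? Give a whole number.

N identical sources give L₁ + 10·log₁₀ N, so require 10·log₁₀ N ≥ 94.4 − 88.9 = 5.5 dB.
N ≥ 10^(5.5/10) = 3.548, so N = 4.

4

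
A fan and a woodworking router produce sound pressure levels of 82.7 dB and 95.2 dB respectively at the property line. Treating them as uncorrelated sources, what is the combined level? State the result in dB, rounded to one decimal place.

For uncorrelated sources the intensities add, so convert each level to linear form, sum, and take 10·log₁₀ of the total.
Σ 10^(L/10) = 10^(82.7/10) + 10^(95.2/10) = 3.498e+09.
L_total = 10·log₁₀(3.498e+09) = 95.44 dB.

95.4 dB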